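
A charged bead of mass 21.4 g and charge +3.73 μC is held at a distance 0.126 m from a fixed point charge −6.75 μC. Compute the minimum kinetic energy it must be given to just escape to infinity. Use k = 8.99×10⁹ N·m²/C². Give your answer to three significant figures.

1.80 J

To just escape, total mechanical energy must reach zero at infinity: ½mv²_min + U = 0, so ½mv²_min = −U = |kQq|/r.
|U| = |kQq|/r = (8.99×10⁹ N·m²/C²)(6.75×10⁻⁶)(3.73×10⁻⁶)/(0.126) = 1.80 J.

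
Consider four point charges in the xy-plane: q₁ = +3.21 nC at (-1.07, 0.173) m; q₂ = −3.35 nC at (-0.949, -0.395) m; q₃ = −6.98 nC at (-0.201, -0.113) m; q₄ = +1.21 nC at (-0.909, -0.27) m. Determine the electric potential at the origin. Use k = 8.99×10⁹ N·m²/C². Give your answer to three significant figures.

-263 V

The total potential is the scalar sum of each charge's contribution, V = Σ kqᵢ/rᵢ.
Distances from the field point to each charge: r₁ = 1.08 m, r₂ = 1.03 m, r₃ = 0.231 m, r₄ = 0.948 m.
V = k[(3.21×10⁻⁹)/(1.08) + (-3.35×10⁻⁹)/(1.03) + (-6.98×10⁻⁹)/(0.231) + (1.21×10⁻⁹)/(0.948)] = -263 V.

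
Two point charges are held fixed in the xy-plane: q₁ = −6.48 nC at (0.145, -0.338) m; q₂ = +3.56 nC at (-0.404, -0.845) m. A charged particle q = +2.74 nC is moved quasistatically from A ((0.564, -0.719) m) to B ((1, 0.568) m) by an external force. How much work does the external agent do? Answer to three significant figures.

For quasistatic motion the external work equals the change in potential energy: W_ext = qΔV = q(V_B − V_A).
At A: distances to the source charges are 0.566 m, 0.976 m; V_A = Σ kqᵢ/rᵢ = -70.1 V.
At B: distances to the source charges are 1.25 m, 1.99 m; V_B = Σ kqᵢ/rᵢ = -30.7 V.
ΔV = V_B − V_A = 39.4 V.
W_ext = qΔV = (2.74×10⁻⁹ C)(39.4 V) = 1.08×10⁻⁷ J.

1.08×10⁻⁷ J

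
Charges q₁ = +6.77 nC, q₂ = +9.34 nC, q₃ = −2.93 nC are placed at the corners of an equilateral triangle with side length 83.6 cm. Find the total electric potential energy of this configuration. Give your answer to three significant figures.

The work to assemble the configuration equals its total potential energy, U = Σ kqᵢqⱼ/rᵢⱼ over all pairs.
All three pair separations equal the side length, 0.836 m.
U = (6.80×10⁻⁷) + (-2.13×10⁻⁷) + (-2.94×10⁻⁷) = 1.72×10⁻⁷ J.

1.72×10⁻⁷ J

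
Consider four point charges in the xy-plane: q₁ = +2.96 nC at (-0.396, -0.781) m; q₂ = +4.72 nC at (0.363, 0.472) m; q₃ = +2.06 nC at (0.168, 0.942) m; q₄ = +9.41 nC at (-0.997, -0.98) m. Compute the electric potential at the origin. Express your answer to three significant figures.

Electric potential is a scalar, so the contributions from each charge add algebraically: V = Σ kqᵢ/rᵢ.
Distances from the field point to each charge: r₁ = 0.876 m, r₂ = 0.595 m, r₃ = 0.957 m, r₄ = 1.40 m.
V = k[(2.96×10⁻⁹)/(0.876) + (4.72×10⁻⁹)/(0.595) + (2.06×10⁻⁹)/(0.957) + (9.41×10⁻⁹)/(1.40)] = 182 V.

182 V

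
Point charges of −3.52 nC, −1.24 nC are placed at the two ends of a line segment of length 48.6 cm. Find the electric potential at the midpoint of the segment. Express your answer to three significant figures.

-176 V

Electric potential is a scalar, so the contributions from each charge add algebraically: V = Σ kqᵢ/rᵢ.
Each charge is 0.243 m from the midpoint.
V = k[(-3.52×10⁻⁹)/(0.243) + (-1.24×10⁻⁹)/(0.243)] = -176 V.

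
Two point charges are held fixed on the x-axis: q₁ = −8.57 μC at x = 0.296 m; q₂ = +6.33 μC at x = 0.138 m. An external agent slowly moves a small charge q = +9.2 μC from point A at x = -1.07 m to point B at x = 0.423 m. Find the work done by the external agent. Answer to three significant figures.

For quasistatic motion the external work equals the change in potential energy: W_ext = qΔV = q(V_B − V_A).
At A: distances to the source charges are 1.37 m, 1.21 m; V_A = Σ kqᵢ/rᵢ = -9290 V.
At B: distances to the source charges are 0.127 m, 0.285 m; V_B = Σ kqᵢ/rᵢ = -4.07×10⁵ V.
ΔV = V_B − V_A = -3.98×10⁵ V.
W_ext = qΔV = (9.20×10⁻⁶ C)(-3.98×10⁵ V) = -3.66 J.

-3.66 J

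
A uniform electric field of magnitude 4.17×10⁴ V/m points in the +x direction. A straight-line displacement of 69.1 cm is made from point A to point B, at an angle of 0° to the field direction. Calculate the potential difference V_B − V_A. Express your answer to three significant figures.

Only the component of displacement along E changes the potential: ΔV = −E·d·cosθ.
ΔV = −(4.17×10⁴ V/m)(0.691 m)cos0° = -2.88×10⁴ V.

-2.88×10⁴ V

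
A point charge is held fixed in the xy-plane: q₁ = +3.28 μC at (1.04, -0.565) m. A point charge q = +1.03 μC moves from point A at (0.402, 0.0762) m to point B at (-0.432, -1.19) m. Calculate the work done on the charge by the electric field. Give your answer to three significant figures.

0.0146 J

The work done by the electric force is W_field = −ΔU = −q(V_B − V_A) = q(V_A − V_B).
At A: distance to the source charge is 0.905 m; V_A = kq₁/r = 3.26×10⁴ V.
At B: distance to the source charge is 1.60 m; V_B = kq₁/r = 1.84×10⁴ V.
ΔV = V_B − V_A = -1.42×10⁴ V.
W_field = −qΔV = −(1.03×10⁻⁶ C)(-1.42×10⁴ V) = 0.0146 J.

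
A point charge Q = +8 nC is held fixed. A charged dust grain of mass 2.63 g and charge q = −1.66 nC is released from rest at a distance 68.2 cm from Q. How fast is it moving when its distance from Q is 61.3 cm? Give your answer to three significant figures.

3.87×10⁻³ m/s

Only the electrostatic force acts, so mechanical energy is conserved: ½mv² = U₁ − U₂ = kQq(1/r₁ − 1/r₂).
U₁ − U₂ = (8.99×10⁹ N·m²/C²)(8.00×10⁻⁹ C)(-1.66×10⁻⁹ C)(1/0.682 − 1/0.613) = 1.97×10⁻⁸ J.
v = √(2·1.97×10⁻⁸/2.63×10⁻³) = 3.87×10⁻³ m/s.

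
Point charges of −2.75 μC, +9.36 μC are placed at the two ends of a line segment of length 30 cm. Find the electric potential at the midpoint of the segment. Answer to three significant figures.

3.96×10⁵ V

The total potential is the scalar sum of each charge's contribution, V = Σ kqᵢ/rᵢ.
Each charge is 0.150 m from the midpoint.
V = k[(-2.75×10⁻⁶)/(0.150) + (9.36×10⁻⁶)/(0.150)] = 3.96×10⁵ V.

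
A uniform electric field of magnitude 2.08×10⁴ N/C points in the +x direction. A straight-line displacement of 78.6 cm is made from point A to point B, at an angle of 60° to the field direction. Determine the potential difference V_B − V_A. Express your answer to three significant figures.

-8170 V

Only the component of displacement along E changes the potential: ΔV = −E·d·cosθ.
ΔV = −(2.08×10⁴ V/m)(0.786 m)cos60° = -8170 V.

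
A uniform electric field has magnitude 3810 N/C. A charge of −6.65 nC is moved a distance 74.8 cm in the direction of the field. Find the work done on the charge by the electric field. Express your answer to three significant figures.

The potential change for a displacement 74.8 cm in the direction of the field is ΔV = −Ed = -2850 V.
W_field = −qΔV = -1.90×10⁻⁵ J.

-1.90×10⁻⁵ J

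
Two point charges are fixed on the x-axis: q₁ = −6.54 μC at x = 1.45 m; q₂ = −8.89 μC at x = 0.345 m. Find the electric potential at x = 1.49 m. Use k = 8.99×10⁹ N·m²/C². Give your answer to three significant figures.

Electric potential is a scalar, so the contributions from each charge add algebraically: V = Σ kqᵢ/rᵢ.
Distances from the field point to each charge: r₁ = 0.0400 m, r₂ = 1.15 m.
V = k[(-6.54×10⁻⁶)/(0.0400) + (-8.89×10⁻⁶)/(1.15)] = -1.54×10⁶ V.

-1.54×10⁶ V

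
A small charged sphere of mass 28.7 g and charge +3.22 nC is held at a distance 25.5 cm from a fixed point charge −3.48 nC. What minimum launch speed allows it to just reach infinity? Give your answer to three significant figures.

To just escape, total mechanical energy must reach zero at infinity: ½mv²_min + U = 0, so ½mv²_min = −U = |kQq|/r.
|U| = |kQq|/r = (8.99×10⁹ N·m²/C²)(3.48×10⁻⁹)(3.22×10⁻⁹)/(0.255) = 3.95×10⁻⁷ J.
v_min = √(2|U|/m) = √(2·3.95×10⁻⁷/0.0287) = 5.25×10⁻³ m/s.

5.25×10⁻³ m/s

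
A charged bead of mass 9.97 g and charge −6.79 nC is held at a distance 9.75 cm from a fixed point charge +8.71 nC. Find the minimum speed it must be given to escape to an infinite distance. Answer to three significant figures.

To just escape, total mechanical energy must reach zero at infinity: ½mv²_min + U = 0, so ½mv²_min = −U = |kQq|/r.
|U| = |kQq|/r = (8.99×10⁹ N·m²/C²)(8.71×10⁻⁹)(6.79×10⁻⁹)/(0.0975) = 5.45×10⁻⁶ J.
v_min = √(2|U|/m) = √(2·5.45×10⁻⁶/9.97×10⁻³) = 0.0331 m/s.

0.0331 m/s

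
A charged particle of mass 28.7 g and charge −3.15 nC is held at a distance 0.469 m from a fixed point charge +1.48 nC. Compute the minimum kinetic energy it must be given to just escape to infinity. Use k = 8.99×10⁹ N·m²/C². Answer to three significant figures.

To just escape, total mechanical energy must reach zero at infinity: ½mv²_min + U = 0, so ½mv²_min = −U = |kQq|/r.
|U| = |kQq|/r = (8.99×10⁹ N·m²/C²)(1.48×10⁻⁹)(3.15×10⁻⁹)/(0.469) = 8.94×10⁻⁸ J.

8.94×10⁻⁸ J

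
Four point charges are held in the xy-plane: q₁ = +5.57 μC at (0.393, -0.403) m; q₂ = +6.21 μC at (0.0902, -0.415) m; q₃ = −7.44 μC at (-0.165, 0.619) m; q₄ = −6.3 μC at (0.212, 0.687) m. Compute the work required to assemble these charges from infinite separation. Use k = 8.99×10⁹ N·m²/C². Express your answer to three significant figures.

The assembly work is the sum of pairwise potential energies, U = Σ_{i<j} kqᵢqⱼ/rᵢⱼ.
Pair separations: r₁₂ = 0.303 m, r₁₃ = 1.16 m, r₁₄ = 1.10 m, r₂₃ = 1.07 m, r₂₄ = 1.11 m, r₃₄ = 0.383 m.
Summing all 6 pair terms gives U = 0.813 J.

0.813 J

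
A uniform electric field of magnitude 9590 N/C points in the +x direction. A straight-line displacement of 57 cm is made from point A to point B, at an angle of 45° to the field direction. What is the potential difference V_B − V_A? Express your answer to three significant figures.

-3870 V

Only the component of displacement along E changes the potential: ΔV = −E·d·cosθ.
ΔV = −(9590 V/m)(0.570 m)cos45° = -3870 V.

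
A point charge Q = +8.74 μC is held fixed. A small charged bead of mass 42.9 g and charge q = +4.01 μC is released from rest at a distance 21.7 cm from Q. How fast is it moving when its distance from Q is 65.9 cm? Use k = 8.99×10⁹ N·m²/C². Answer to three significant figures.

Only the electrostatic force acts, so mechanical energy is conserved: ½mv² = U₁ − U₂ = kQq(1/r₁ − 1/r₂).
U₁ − U₂ = (8.99×10⁹ N·m²/C²)(8.74×10⁻⁶ C)(4.01×10⁻⁶ C)(1/0.217 − 1/0.659) = 0.974 J.
v = √(2·0.974/0.0429) = 6.74 m/s.

6.74 m/s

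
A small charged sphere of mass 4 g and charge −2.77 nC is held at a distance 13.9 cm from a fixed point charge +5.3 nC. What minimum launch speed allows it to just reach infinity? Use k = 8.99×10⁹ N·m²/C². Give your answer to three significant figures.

0.0218 m/s

To just escape, total mechanical energy must reach zero at infinity: ½mv²_min + U = 0, so ½mv²_min = −U = |kQq|/r.
|U| = |kQq|/r = (8.99×10⁹ N·m²/C²)(5.30×10⁻⁹)(2.77×10⁻⁹)/(0.139) = 9.50×10⁻⁷ J.
v_min = √(2|U|/m) = √(2·9.50×10⁻⁷/4.00×10⁻³) = 0.0218 m/s.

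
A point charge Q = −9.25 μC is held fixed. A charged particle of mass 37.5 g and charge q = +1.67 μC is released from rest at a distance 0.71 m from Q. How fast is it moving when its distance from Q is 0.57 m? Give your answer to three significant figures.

Only the electrostatic force acts, so mechanical energy is conserved: ½mv² = U₁ − U₂ = kQq(1/r₁ − 1/r₂).
U₁ − U₂ = (8.99×10⁹ N·m²/C²)(-9.25×10⁻⁶ C)(1.67×10⁻⁶ C)(1/0.710 − 1/0.570) = 0.0480 J.
v = √(2·0.0480/0.0375) = 1.60 m/s.

1.60 m/s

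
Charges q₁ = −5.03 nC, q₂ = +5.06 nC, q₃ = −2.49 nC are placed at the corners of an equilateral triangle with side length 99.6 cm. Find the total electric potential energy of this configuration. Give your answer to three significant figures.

The work to assemble the configuration equals its total potential energy, U = Σ kqᵢqⱼ/rᵢⱼ over all pairs.
All three pair separations equal the side length, 0.996 m.
U = (-2.30×10⁻⁷) + (1.13×10⁻⁷) + (-1.14×10⁻⁷) = -2.30×10⁻⁷ J.

-2.30×10⁻⁷ J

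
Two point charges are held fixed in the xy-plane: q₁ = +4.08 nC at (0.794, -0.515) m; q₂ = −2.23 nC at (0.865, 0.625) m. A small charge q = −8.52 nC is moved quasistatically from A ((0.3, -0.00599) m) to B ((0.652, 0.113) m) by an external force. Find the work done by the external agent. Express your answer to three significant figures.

For quasistatic motion the external work equals the change in potential energy: W_ext = qΔV = q(V_B − V_A).
At A: distances to the source charges are 0.709 m, 0.847 m; V_A = Σ kqᵢ/rᵢ = 28.0 V.
At B: distances to the source charges are 0.644 m, 0.555 m; V_B = Σ kqᵢ/rᵢ = 20.8 V.
ΔV = V_B − V_A = -7.22 V.
W_ext = qΔV = (-8.52×10⁻⁹ C)(-7.22 V) = 6.16×10⁻⁸ J.

6.16×10⁻⁸ J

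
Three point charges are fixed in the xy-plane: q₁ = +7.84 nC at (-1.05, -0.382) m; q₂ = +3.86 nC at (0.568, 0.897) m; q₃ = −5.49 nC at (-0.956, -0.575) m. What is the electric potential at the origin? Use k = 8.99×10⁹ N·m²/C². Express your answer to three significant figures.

51.5 V

The total potential is the scalar sum of each charge's contribution, V = Σ kqᵢ/rᵢ.
Distances from the field point to each charge: r₁ = 1.12 m, r₂ = 1.06 m, r₃ = 1.12 m.
V = k[(7.84×10⁻⁹)/(1.12) + (3.86×10⁻⁹)/(1.06) + (-5.49×10⁻⁹)/(1.12)] = 51.5 V.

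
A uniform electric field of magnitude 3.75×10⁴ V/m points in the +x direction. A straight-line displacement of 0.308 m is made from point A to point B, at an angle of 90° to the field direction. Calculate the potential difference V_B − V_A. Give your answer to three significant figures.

0 V

Only the component of displacement along E changes the potential: ΔV = −E·d·cosθ.
ΔV = −(3.75×10⁴ V/m)(0.308 m)cos90° = 0 V.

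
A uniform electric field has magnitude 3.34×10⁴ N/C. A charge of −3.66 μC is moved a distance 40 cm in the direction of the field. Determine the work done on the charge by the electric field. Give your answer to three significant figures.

The potential change for a displacement 40 cm in the direction of the field is ΔV = −Ed = -1.34×10⁴ V.
W_field = −qΔV = -0.0489 J.

-0.0489 J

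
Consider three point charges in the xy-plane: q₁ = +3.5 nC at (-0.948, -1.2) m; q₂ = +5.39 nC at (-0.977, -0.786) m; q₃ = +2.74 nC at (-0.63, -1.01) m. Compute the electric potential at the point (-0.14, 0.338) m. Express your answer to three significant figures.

69.9 V

Electric potential is a scalar, so the contributions from each charge add algebraically: V = Σ kqᵢ/rᵢ.
Distances from the field point to each charge: r₁ = 1.74 m, r₂ = 1.40 m, r₃ = 1.43 m.
V = k[(3.50×10⁻⁹)/(1.74) + (5.39×10⁻⁹)/(1.40) + (2.74×10⁻⁹)/(1.43)] = 69.9 V.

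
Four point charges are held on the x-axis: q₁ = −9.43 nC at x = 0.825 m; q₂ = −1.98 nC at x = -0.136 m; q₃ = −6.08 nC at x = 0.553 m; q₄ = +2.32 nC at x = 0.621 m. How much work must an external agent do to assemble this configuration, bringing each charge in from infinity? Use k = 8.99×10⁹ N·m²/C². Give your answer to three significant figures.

-6.57×10⁻⁷ J

The work to assemble the configuration equals its total potential energy, U = Σ kqᵢqⱼ/rᵢⱼ over all pairs.
Pair separations: r₁₂ = 0.961 m, r₁₃ = 0.272 m, r₁₄ = 0.204 m, r₂₃ = 0.689 m, r₂₄ = 0.757 m, r₃₄ = 0.0680 m.
Summing all 6 pair terms gives U = -6.57×10⁻⁷ J.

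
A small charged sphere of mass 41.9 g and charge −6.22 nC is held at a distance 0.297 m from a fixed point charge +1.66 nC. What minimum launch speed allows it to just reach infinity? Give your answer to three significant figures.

To just escape, total mechanical energy must reach zero at infinity: ½mv²_min + U = 0, so ½mv²_min = −U = |kQq|/r.
|U| = |kQq|/r = (8.99×10⁹ N·m²/C²)(1.66×10⁻⁹)(6.22×10⁻⁹)/(0.297) = 3.13×10⁻⁷ J.
v_min = √(2|U|/m) = √(2·3.13×10⁻⁷/0.0419) = 3.86×10⁻³ m/s.

3.86×10⁻³ m/s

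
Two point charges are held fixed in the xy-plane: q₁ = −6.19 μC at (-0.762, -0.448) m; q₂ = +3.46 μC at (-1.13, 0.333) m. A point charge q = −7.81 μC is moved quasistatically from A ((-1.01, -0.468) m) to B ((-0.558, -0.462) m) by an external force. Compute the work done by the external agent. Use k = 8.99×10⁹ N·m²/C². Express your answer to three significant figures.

For quasistatic motion the external work equals the change in potential energy: W_ext = qΔV = q(V_B − V_A).
At A: distances to the source charges are 0.249 m, 0.810 m; V_A = Σ kqᵢ/rᵢ = -1.85×10⁵ V.
At B: distances to the source charges are 0.204 m, 0.979 m; V_B = Σ kqᵢ/rᵢ = -2.40×10⁵ V.
ΔV = V_B − V_A = -5.51×10⁴ V.
W_ext = qΔV = (-7.81×10⁻⁶ C)(-5.51×10⁴ V) = 0.431 J.

0.431 J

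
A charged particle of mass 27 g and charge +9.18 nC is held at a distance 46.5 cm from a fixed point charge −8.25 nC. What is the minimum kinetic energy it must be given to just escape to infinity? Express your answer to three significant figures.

To just escape, total mechanical energy must reach zero at infinity: ½mv²_min + U = 0, so ½mv²_min = −U = |kQq|/r.
|U| = |kQq|/r = (8.99×10⁹ N·m²/C²)(8.25×10⁻⁹)(9.18×10⁻⁹)/(0.465) = 1.46×10⁻⁶ J.

1.46×10⁻⁶ J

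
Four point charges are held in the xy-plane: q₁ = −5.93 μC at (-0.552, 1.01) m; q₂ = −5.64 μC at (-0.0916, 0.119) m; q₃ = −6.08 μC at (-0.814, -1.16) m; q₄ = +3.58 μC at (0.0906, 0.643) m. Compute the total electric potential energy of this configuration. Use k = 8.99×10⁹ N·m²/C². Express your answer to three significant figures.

The work to assemble the configuration equals its total potential energy, U = Σ kqᵢqⱼ/rᵢⱼ over all pairs.
Pair separations: r₁₂ = 1.00 m, r₁₃ = 2.19 m, r₁₄ = 0.740 m, r₂₃ = 1.47 m, r₂₄ = 0.555 m, r₃₄ = 2.02 m.
Summing all 6 pair terms gives U = -0.0241 J.

-0.0241 J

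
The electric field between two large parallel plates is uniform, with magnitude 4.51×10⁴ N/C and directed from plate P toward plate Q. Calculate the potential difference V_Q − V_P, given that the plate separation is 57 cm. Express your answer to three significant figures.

In a uniform field, potential decreases in the direction of E: ΔV = −E·d for a displacement d parallel to E.
Going from P to Q is a displacement of 57 cm along the field, so V_Q − V_P = −Ed = -2.57×10⁴ V.

-2.57×10⁴ V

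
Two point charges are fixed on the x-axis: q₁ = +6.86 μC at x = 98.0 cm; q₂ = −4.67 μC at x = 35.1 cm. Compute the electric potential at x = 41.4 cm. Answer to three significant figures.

-5.57×10⁵ V

The total potential is the scalar sum of each charge's contribution, V = Σ kqᵢ/rᵢ.
Distances from the field point to each charge: r₁ = 0.566 m, r₂ = 0.0630 m.
V = k[(6.86×10⁻⁶)/(0.566) + (-4.67×10⁻⁶)/(0.0630)] = -5.57×10⁵ V.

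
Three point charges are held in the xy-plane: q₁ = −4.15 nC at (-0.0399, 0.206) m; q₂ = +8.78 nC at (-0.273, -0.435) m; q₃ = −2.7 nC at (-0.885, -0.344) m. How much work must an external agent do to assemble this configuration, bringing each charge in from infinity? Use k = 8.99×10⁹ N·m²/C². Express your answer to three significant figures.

-7.25×10⁻⁷ J

The work to assemble the configuration equals its total potential energy, U = Σ kqᵢqⱼ/rᵢⱼ over all pairs.
Pair separations: r₁₂ = 0.682 m, r₁₃ = 1.01 m, r₂₃ = 0.619 m.
U = (-4.80×10⁻⁷) + (9.99×10⁻⁸) + (-3.44×10⁻⁷) = -7.25×10⁻⁷ J.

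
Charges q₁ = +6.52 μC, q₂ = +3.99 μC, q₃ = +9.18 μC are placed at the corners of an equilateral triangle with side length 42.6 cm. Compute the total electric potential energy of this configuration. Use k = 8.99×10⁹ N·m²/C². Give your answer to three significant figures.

The work to assemble the configuration equals its total potential energy, U = Σ kqᵢqⱼ/rᵢⱼ over all pairs.
All three pair separations equal the side length, 0.426 m.
U = (0.549) + (1.26) + (0.773) = 2.59 J.

2.59 J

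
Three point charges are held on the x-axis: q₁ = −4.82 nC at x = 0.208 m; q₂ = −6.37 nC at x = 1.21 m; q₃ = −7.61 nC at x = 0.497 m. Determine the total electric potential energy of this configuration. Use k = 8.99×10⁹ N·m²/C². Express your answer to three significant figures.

2.03×10⁻⁶ J

The assembly work is the sum of pairwise potential energies, U = Σ_{i<j} kqᵢqⱼ/rᵢⱼ.
Pair separations: r₁₂ = 1.00 m, r₁₃ = 0.289 m, r₂₃ = 0.713 m.
U = (2.75×10⁻⁷) + (1.14×10⁻⁶) + (6.11×10⁻⁷) = 2.03×10⁻⁶ J.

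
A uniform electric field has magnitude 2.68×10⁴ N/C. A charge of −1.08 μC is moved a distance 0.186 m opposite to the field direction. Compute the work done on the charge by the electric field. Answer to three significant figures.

5.38×10⁻³ J

The potential change for a displacement 0.186 m opposite to the field direction is ΔV = +Ed = 4980 V.
W_field = −qΔV = 5.38×10⁻³ J.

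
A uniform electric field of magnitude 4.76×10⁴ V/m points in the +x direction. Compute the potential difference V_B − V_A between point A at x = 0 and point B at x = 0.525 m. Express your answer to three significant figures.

In a uniform field, potential decreases in the direction of E: V_B − V_A = −E·Δx.
V_B − V_A = −(4.76×10⁴ V/m)(0.525 m) = -2.50×10⁴ V.

-2.50×10⁴ V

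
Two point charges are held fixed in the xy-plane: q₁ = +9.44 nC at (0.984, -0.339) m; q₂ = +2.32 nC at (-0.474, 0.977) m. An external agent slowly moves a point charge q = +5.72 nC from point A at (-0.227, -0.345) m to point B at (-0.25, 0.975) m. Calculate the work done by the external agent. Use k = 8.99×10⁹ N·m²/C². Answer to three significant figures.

For quasistatic motion the external work equals the change in potential energy: W_ext = qΔV = q(V_B − V_A).
At A: distances to the source charges are 1.21 m, 1.34 m; V_A = Σ kqᵢ/rᵢ = 85.6 V.
At B: distances to the source charges are 1.80 m, 0.224 m; V_B = Σ kqᵢ/rᵢ = 140 V.
ΔV = V_B − V_A = 54.6 V.
W_ext = qΔV = (5.72×10⁻⁹ C)(54.6 V) = 3.12×10⁻⁷ J.

3.12×10⁻⁷ J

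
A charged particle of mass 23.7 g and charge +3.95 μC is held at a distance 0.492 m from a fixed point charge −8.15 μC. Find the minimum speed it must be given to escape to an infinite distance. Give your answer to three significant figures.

To just escape, total mechanical energy must reach zero at infinity: ½mv²_min + U = 0, so ½mv²_min = −U = |kQq|/r.
|U| = |kQq|/r = (8.99×10⁹ N·m²/C²)(8.15×10⁻⁶)(3.95×10⁻⁶)/(0.492) = 0.588 J.
v_min = √(2|U|/m) = √(2·0.588/0.0237) = 7.05 m/s.

7.05 m/s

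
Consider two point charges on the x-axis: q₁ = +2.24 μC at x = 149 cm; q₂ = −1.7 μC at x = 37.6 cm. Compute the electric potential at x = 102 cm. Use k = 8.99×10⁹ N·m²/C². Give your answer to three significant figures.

1.91×10⁴ V

Electric potential is a scalar, so the contributions from each charge add algebraically: V = Σ kqᵢ/rᵢ.
Distances from the field point to each charge: r₁ = 0.470 m, r₂ = 0.644 m.
V = k[(2.24×10⁻⁶)/(0.470) + (-1.70×10⁻⁶)/(0.644)] = 1.91×10⁴ V.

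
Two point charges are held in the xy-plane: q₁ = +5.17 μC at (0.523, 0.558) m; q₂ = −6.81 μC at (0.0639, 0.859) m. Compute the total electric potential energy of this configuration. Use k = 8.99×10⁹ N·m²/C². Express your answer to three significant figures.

-0.577 J

The work to assemble the configuration equals its total potential energy, U = Σ kqᵢqⱼ/rᵢⱼ over all pairs.
Pair separations: r₁₂ = 0.549 m.
U = (-0.577) = -0.577 J.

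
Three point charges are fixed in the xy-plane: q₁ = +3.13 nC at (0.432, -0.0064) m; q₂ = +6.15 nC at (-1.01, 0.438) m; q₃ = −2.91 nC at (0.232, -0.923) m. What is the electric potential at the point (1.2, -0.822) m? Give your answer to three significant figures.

20.0 V

Electric potential is a scalar, so the contributions from each charge add algebraically: V = Σ kqᵢ/rᵢ.
Distances from the field point to each charge: r₁ = 1.12 m, r₂ = 2.54 m, r₃ = 0.973 m.
V = k[(3.13×10⁻⁹)/(1.12) + (6.15×10⁻⁹)/(2.54) + (-2.91×10⁻⁹)/(0.973)] = 20.0 V.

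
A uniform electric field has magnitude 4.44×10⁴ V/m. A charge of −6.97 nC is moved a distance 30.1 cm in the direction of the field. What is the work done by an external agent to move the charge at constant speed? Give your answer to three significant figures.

9.31×10⁻⁵ J

The potential change for a displacement 30.1 cm in the direction of the field is ΔV = −Ed = -1.34×10⁴ V.
W_ext = qΔV = 9.31×10⁻⁵ J.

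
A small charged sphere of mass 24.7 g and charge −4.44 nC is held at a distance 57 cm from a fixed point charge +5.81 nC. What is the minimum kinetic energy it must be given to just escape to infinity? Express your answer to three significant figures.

4.07×10⁻⁷ J

To just escape, total mechanical energy must reach zero at infinity: ½mv²_min + U = 0, so ½mv²_min = −U = |kQq|/r.
|U| = |kQq|/r = (8.99×10⁹ N·m²/C²)(5.81×10⁻⁹)(4.44×10⁻⁹)/(0.570) = 4.07×10⁻⁷ J.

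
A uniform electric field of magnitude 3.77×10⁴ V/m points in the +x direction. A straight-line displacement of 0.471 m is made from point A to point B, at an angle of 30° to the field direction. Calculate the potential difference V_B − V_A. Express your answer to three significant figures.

Only the component of displacement along E changes the potential: ΔV = −E·d·cosθ.
ΔV = −(3.77×10⁴ V/m)(0.471 m)cos30° = -1.54×10⁴ V.

-1.54×10⁴ V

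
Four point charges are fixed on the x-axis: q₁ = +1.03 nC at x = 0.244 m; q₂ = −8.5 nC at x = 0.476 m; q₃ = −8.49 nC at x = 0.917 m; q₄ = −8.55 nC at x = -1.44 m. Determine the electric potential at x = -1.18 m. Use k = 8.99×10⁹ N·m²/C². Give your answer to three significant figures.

Electric potential is a scalar, so the contributions from each charge add algebraically: V = Σ kqᵢ/rᵢ.
Distances from the field point to each charge: r₁ = 1.42 m, r₂ = 1.66 m, r₃ = 2.10 m, r₄ = 0.260 m.
V = k[(1.03×10⁻⁹)/(1.42) + (-8.50×10⁻⁹)/(1.66) + (-8.49×10⁻⁹)/(2.10) + (-8.55×10⁻⁹)/(0.260)] = -372 V.

-372 V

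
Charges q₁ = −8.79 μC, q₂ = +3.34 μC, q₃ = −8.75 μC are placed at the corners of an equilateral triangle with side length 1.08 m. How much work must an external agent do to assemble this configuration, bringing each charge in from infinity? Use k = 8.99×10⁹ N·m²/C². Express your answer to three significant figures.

0.153 J

The work to assemble the configuration equals its total potential energy, U = Σ kqᵢqⱼ/rᵢⱼ over all pairs.
All three pair separations equal the side length, 1.08 m.
U = (-0.244) + (0.640) + (-0.243) = 0.153 J.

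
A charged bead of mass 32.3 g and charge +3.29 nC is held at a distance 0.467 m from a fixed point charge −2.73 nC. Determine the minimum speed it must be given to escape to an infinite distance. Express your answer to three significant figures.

To just escape, total mechanical energy must reach zero at infinity: ½mv²_min + U = 0, so ½mv²_min = −U = |kQq|/r.
|U| = |kQq|/r = (8.99×10⁹ N·m²/C²)(2.73×10⁻⁹)(3.29×10⁻⁹)/(0.467) = 1.73×10⁻⁷ J.
v_min = √(2|U|/m) = √(2·1.73×10⁻⁷/0.0323) = 3.27×10⁻³ m/s.

3.27×10⁻³ m/s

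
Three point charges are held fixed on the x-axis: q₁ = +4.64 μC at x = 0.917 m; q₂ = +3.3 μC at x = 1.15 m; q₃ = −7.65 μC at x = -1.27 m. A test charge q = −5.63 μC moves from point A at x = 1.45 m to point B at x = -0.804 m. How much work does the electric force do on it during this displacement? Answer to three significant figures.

The work done by the electric force is W_field = −ΔU = −q(V_B − V_A) = q(V_A − V_B).
At A: distances to the source charges are 0.533 m, 0.300 m, 2.72 m; V_A = Σ kqᵢ/rᵢ = 1.52×10⁵ V.
At B: distances to the source charges are 1.72 m, 1.95 m, 0.466 m; V_B = Σ kqᵢ/rᵢ = -1.08×10⁵ V.
ΔV = V_B − V_A = -2.60×10⁵ V.
W_field = −qΔV = −(-5.63×10⁻⁶ C)(-2.60×10⁵ V) = -1.46 J.

-1.46 J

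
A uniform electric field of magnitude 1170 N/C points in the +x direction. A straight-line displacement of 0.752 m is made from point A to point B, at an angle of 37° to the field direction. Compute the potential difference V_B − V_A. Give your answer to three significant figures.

Only the component of displacement along E changes the potential: ΔV = −E·d·cosθ.
ΔV = −(1170 V/m)(0.752 m)cos37° = -703 V.

-703 V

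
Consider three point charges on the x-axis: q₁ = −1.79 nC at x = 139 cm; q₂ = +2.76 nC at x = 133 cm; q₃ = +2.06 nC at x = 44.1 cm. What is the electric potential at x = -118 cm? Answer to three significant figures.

15.0 V

Electric potential is a scalar, so the contributions from each charge add algebraically: V = Σ kqᵢ/rᵢ.
Distances from the field point to each charge: r₁ = 2.57 m, r₂ = 2.51 m, r₃ = 1.62 m.
V = k[(-1.79×10⁻⁹)/(2.57) + (2.76×10⁻⁹)/(2.51) + (2.06×10⁻⁹)/(1.62)] = 15.0 V.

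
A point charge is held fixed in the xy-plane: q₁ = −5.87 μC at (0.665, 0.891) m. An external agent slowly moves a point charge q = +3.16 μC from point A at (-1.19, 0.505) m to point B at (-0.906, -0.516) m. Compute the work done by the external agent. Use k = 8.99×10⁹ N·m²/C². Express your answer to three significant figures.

8.94×10⁻³ J

For quasistatic motion the external work equals the change in potential energy: W_ext = qΔV = q(V_B − V_A).
At A: distance to the source charge is 1.89 m; V_A = kq₁/r = -2.79×10⁴ V.
At B: distance to the source charge is 2.11 m; V_B = kq₁/r = -2.50×10⁴ V.
ΔV = V_B − V_A = 2830 V.
W_ext = qΔV = (3.16×10⁻⁶ C)(2830 V) = 8.94×10⁻³ J.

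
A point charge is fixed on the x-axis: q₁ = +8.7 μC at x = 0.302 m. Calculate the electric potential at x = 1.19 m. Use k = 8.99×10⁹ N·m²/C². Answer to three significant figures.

Electric potential is a scalar, so the contributions from each charge add algebraically: V = Σ kqᵢ/rᵢ.
V = k[(8.70×10⁻⁶)/(0.888)] = 8.81×10⁴ V.

8.81×10⁴ V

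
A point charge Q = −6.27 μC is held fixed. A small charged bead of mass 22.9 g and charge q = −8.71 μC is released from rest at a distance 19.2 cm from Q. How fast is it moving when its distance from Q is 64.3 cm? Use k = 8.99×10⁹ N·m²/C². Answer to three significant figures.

12.5 m/s

Only the electrostatic force acts, so mechanical energy is conserved: ½mv² = U₁ − U₂ = kQq(1/r₁ − 1/r₂).
U₁ − U₂ = (8.99×10⁹ N·m²/C²)(-6.27×10⁻⁶ C)(-8.71×10⁻⁶ C)(1/0.192 − 1/0.643) = 1.79 J.
v = √(2·1.79/0.0229) = 12.5 m/s.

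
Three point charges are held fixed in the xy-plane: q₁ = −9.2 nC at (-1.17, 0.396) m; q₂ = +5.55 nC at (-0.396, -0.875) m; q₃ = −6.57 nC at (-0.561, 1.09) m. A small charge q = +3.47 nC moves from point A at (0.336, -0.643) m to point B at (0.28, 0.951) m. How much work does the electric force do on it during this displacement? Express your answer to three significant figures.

The work done by the electric force is W_field = −ΔU = −q(V_B − V_A) = q(V_A − V_B).
At A: distances to the source charges are 1.83 m, 0.768 m, 1.95 m; V_A = Σ kqᵢ/rᵢ = -10.5 V.
At B: distances to the source charges are 1.55 m, 1.95 m, 0.852 m; V_B = Σ kqᵢ/rᵢ = -96.9 V.
ΔV = V_B − V_A = -86.4 V.
W_field = −qΔV = −(3.47×10⁻⁹ C)(-86.4 V) = 3.00×10⁻⁷ J.

3.00×10⁻⁷ J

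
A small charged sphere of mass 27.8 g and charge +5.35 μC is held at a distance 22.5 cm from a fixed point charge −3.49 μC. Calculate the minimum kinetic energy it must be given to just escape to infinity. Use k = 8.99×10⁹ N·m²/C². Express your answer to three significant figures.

0.746 J

To just escape, total mechanical energy must reach zero at infinity: ½mv²_min + U = 0, so ½mv²_min = −U = |kQq|/r.
|U| = |kQq|/r = (8.99×10⁹ N·m²/C²)(3.49×10⁻⁶)(5.35×10⁻⁶)/(0.225) = 0.746 J.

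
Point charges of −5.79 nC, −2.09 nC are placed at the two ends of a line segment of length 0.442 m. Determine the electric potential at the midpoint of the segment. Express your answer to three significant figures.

The total potential is the scalar sum of each charge's contribution, V = Σ kqᵢ/rᵢ.
Each charge is 0.221 m from the midpoint.
V = k[(-5.79×10⁻⁹)/(0.221) + (-2.09×10⁻⁹)/(0.221)] = -321 V.

-321 V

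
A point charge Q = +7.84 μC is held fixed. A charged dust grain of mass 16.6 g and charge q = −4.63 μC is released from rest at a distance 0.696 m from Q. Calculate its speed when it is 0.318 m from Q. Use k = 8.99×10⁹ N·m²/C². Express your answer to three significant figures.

Only the electrostatic force acts, so mechanical energy is conserved: ½mv² = U₁ − U₂ = kQq(1/r₁ − 1/r₂).
U₁ − U₂ = (8.99×10⁹ N·m²/C²)(7.84×10⁻⁶ C)(-4.63×10⁻⁶ C)(1/0.696 − 1/0.318) = 0.557 J.
v = √(2·0.557/0.0166) = 8.19 m/s.

8.19 m/s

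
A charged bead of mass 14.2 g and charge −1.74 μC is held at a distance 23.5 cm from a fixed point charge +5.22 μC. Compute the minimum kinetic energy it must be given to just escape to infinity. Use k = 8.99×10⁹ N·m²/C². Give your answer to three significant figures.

0.347 J

To just escape, total mechanical energy must reach zero at infinity: ½mv²_min + U = 0, so ½mv²_min = −U = |kQq|/r.
|U| = |kQq|/r = (8.99×10⁹ N·m²/C²)(5.22×10⁻⁶)(1.74×10⁻⁶)/(0.235) = 0.347 J.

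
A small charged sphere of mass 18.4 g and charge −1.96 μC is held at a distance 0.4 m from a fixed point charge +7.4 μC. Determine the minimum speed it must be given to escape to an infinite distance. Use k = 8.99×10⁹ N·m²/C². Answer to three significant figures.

5.95 m/s

To just escape, total mechanical energy must reach zero at infinity: ½mv²_min + U = 0, so ½mv²_min = −U = |kQq|/r.
|U| = |kQq|/r = (8.99×10⁹ N·m²/C²)(7.40×10⁻⁶)(1.96×10⁻⁶)/(0.400) = 0.326 J.
v_min = √(2|U|/m) = √(2·0.326/0.0184) = 5.95 m/s.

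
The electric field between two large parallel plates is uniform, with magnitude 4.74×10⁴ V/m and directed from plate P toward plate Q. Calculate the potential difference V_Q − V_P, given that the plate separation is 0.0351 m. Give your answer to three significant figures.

-1660 V

In a uniform field, potential decreases in the direction of E: ΔV = −E·d for a displacement d parallel to E.
Going from P to Q is a displacement of 0.0351 m along the field, so V_Q − V_P = −Ed = -1660 V.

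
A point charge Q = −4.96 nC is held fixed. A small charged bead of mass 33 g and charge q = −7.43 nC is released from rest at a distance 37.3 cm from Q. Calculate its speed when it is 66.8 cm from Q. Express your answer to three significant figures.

4.88×10⁻³ m/s

Only the electrostatic force acts, so mechanical energy is conserved: ½mv² = U₁ − U₂ = kQq(1/r₁ − 1/r₂).
U₁ − U₂ = (8.99×10⁹ N·m²/C²)(-4.96×10⁻⁹ C)(-7.43×10⁻⁹ C)(1/0.373 − 1/0.668) = 3.92×10⁻⁷ J.
v = √(2·3.92×10⁻⁷/0.0330) = 4.88×10⁻³ m/s.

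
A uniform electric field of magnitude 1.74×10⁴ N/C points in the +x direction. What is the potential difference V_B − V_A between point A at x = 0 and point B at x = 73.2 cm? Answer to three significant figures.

In a uniform field, potential decreases in the direction of E: V_B − V_A = −E·Δx.
V_B − V_A = −(1.74×10⁴ V/m)(0.732 m) = -1.27×10⁴ V.

-1.27×10⁴ V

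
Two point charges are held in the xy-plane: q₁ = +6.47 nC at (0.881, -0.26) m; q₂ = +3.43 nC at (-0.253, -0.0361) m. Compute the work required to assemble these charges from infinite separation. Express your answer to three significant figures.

1.73×10⁻⁷ J

The assembly work is the sum of pairwise potential energies, U = Σ_{i<j} kqᵢqⱼ/rᵢⱼ.
Pair separations: r₁₂ = 1.16 m.
U = (1.73×10⁻⁷) = 1.73×10⁻⁷ J.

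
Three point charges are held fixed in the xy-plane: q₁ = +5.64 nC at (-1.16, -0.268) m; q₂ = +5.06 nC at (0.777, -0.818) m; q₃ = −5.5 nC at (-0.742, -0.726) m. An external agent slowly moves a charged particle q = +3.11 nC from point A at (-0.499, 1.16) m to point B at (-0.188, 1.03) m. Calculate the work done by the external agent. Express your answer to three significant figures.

2.14×10⁻⁹ J

For quasistatic motion the external work equals the change in potential energy: W_ext = qΔV = q(V_B − V_A).
At A: distances to the source charges are 1.57 m, 2.35 m, 1.90 m; V_A = Σ kqᵢ/rᵢ = 25.5 V.
At B: distances to the source charges are 1.62 m, 2.08 m, 1.84 m; V_B = Σ kqᵢ/rᵢ = 26.2 V.
ΔV = V_B − V_A = 0.689 V.
W_ext = qΔV = (3.11×10⁻⁹ C)(0.689 V) = 2.14×10⁻⁹ J.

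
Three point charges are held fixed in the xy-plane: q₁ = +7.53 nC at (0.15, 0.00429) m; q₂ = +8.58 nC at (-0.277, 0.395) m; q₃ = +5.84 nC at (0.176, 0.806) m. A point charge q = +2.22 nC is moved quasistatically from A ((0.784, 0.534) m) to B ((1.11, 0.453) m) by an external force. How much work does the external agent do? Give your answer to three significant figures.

-1.35×10⁻⁷ J

For quasistatic motion the external work equals the change in potential energy: W_ext = qΔV = q(V_B − V_A).
At A: distances to the source charges are 0.826 m, 1.07 m, 0.666 m; V_A = Σ kqᵢ/rᵢ = 233 V.
At B: distances to the source charges are 1.06 m, 1.39 m, 0.998 m; V_B = Σ kqᵢ/rᵢ = 172 V.
ΔV = V_B − V_A = -60.8 V.
W_ext = qΔV = (2.22×10⁻⁹ C)(-60.8 V) = -1.35×10⁻⁷ J.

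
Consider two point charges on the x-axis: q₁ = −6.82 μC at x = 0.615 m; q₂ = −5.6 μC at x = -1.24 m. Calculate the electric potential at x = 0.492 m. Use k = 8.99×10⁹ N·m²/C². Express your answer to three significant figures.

-5.28×10⁵ V

The total potential is the scalar sum of each charge's contribution, V = Σ kqᵢ/rᵢ.
Distances from the field point to each charge: r₁ = 0.123 m, r₂ = 1.73 m.
V = k[(-6.82×10⁻⁶)/(0.123) + (-5.60×10⁻⁶)/(1.73)] = -5.28×10⁵ V.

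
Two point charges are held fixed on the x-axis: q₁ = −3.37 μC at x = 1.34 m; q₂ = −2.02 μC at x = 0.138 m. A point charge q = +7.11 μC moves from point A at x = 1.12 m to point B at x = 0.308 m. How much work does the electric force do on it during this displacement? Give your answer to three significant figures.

-0.142 J

The work done by the electric force is W_field = −ΔU = −q(V_B − V_A) = q(V_A − V_B).
At A: distances to the source charges are 0.220 m, 0.982 m; V_A = Σ kqᵢ/rᵢ = -1.56×10⁵ V.
At B: distances to the source charges are 1.03 m, 0.170 m; V_B = Σ kqᵢ/rᵢ = -1.36×10⁵ V.
ΔV = V_B − V_A = 2.00×10⁴ V.
W_field = −qΔV = −(7.11×10⁻⁶ C)(2.00×10⁴ V) = -0.142 J.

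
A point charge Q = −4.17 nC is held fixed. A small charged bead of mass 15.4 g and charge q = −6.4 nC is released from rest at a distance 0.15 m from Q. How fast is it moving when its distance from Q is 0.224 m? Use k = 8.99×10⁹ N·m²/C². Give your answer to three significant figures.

Only the electrostatic force acts, so mechanical energy is conserved: ½mv² = U₁ − U₂ = kQq(1/r₁ − 1/r₂).
U₁ − U₂ = (8.99×10⁹ N·m²/C²)(-4.17×10⁻⁹ C)(-6.40×10⁻⁹ C)(1/0.150 − 1/0.224) = 5.28×10⁻⁷ J.
v = √(2·5.28×10⁻⁷/0.0154) = 8.28×10⁻³ m/s.

8.28×10⁻³ m/s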